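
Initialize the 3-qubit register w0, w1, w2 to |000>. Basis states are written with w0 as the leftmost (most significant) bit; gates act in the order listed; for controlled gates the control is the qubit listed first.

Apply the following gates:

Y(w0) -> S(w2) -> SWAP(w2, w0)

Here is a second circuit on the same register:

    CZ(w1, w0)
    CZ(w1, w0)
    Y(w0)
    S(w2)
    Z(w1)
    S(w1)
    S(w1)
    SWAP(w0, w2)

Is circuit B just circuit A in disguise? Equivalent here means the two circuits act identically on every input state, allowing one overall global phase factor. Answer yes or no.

Yes — the two circuits implement the same unitary up to a global phase.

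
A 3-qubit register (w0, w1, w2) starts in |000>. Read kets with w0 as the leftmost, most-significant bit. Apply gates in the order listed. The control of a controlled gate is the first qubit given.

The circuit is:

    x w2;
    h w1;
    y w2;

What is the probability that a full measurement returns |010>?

A full measurement returns |010> with probability 1/2.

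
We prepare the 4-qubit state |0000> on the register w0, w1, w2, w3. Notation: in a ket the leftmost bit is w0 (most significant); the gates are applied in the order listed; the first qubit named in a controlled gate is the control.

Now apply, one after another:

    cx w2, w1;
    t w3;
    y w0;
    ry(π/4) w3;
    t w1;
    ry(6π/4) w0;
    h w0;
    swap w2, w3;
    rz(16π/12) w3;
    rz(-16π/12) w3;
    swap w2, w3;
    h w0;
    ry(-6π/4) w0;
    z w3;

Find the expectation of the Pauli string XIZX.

In the final state, XIZX has expectation 0. Key observation: steps 6-13 multiply out to the identity, so the circuit reduces to the remaining gates.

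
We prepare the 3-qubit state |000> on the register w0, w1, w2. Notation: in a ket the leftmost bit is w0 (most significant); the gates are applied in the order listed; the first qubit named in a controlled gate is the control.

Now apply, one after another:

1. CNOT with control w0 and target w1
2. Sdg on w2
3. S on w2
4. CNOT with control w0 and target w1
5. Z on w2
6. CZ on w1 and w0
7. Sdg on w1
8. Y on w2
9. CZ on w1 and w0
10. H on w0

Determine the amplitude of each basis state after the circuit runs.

After the circuit, the state carries amplitude sqrt(2)*I/2 on |001>, sqrt(2)*I/2 on |101>, and 0 on every other basis state. Key observation: gates 1-4 undo each other exactly, leaving only the rest of the circuit to track.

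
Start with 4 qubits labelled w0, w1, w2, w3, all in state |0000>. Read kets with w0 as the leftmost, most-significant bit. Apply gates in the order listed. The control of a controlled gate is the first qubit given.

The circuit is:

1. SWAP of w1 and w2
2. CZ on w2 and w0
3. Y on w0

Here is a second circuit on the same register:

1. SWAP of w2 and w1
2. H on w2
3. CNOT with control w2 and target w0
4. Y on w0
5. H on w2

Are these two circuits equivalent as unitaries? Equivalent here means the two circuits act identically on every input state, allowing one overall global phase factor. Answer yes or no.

No: there is an input state on which the two circuits produce genuinely different outputs (not merely differing by a phase).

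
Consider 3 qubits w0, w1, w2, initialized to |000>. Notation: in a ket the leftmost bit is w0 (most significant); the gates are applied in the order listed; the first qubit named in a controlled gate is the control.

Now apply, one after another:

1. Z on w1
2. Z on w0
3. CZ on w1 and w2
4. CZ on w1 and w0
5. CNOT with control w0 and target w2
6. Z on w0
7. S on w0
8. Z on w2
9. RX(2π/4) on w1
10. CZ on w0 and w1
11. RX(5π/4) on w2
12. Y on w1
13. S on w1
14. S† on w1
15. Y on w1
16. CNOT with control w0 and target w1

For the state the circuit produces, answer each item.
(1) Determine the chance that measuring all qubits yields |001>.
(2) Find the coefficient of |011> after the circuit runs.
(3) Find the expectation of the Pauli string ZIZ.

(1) A full measurement returns |001> with probability sqrt(2)/8 + 1/4.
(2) The final state's coefficient on |011> equals -sqrt(2*sqrt(2) + 4)/4.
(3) The observable ZIZ averages to -sqrt(2)/2.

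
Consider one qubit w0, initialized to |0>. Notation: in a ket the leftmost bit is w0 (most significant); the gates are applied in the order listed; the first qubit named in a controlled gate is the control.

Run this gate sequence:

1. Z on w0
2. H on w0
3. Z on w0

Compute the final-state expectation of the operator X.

In the final state, X has expectation -1.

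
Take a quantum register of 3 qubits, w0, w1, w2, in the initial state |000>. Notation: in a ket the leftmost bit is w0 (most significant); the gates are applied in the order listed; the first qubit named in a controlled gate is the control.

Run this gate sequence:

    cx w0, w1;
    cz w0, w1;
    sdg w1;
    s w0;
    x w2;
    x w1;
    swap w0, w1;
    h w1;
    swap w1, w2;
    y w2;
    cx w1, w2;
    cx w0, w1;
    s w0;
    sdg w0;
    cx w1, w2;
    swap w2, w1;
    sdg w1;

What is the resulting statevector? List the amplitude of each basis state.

The final amplitudes are sqrt(2)*I/2 on |100>, -sqrt(2)/2 on |110>, and 0 on every other basis state. Key observation: the block from step 13 through step 14 cancels to the identity and can be dropped.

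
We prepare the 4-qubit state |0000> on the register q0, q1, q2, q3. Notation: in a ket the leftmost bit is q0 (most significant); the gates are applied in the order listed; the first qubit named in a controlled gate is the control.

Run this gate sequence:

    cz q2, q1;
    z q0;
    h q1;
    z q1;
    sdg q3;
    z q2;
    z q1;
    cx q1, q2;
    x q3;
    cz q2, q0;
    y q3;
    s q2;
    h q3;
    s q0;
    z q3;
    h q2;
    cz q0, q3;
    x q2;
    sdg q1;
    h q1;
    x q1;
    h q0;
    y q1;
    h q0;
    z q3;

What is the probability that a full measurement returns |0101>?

The probability of measuring |0101> is 1/4.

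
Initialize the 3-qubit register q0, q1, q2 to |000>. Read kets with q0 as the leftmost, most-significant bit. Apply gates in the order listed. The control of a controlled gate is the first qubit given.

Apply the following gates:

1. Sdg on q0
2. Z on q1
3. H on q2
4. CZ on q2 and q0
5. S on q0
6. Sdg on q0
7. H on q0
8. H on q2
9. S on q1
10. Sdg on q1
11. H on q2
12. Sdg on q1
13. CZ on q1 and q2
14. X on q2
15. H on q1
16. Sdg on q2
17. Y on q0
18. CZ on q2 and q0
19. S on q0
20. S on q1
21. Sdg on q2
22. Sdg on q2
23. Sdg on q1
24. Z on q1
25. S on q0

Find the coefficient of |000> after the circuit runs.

The final state's coefficient on |000> equals -sqrt(2)*I/4. Key observation: gates 8-11 undo each other exactly, leaving only the rest of the circuit to track.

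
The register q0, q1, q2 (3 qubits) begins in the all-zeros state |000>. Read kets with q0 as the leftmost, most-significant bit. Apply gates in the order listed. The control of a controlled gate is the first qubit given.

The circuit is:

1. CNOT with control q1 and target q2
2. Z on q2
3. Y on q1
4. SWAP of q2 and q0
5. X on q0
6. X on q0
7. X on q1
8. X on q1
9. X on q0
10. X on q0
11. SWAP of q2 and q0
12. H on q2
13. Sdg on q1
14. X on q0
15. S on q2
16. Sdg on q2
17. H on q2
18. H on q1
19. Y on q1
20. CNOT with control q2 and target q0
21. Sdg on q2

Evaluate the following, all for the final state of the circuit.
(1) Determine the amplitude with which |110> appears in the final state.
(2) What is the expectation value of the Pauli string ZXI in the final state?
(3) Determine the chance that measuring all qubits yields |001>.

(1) The amplitude on |110> is sqrt(2)*I/2. Key observation: the block from step 4 through step 11 cancels to the identity and can be dropped.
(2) The observable ZXI averages to -1.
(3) The probability of measuring |001> is 0.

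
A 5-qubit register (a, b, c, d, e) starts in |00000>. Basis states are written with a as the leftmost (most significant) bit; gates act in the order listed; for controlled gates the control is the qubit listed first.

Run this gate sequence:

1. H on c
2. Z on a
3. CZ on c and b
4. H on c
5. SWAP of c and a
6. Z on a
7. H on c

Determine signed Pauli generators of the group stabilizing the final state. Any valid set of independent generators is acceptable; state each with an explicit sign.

The stabilizer group can be generated by +IIXII, +ZIIII, +IZIII, +IIIZI, +IIIIZ, among other valid generating sets.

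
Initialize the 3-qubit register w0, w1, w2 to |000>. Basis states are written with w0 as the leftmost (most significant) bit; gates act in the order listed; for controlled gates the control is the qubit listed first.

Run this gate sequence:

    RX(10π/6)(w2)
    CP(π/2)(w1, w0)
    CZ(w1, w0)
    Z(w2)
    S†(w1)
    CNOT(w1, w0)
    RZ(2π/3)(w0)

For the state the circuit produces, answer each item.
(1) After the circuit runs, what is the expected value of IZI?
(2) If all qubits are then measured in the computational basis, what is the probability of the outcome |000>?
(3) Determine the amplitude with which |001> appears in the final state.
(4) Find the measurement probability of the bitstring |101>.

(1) The expectation value of IZI is 1.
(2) Outcome |000> occurs with probability 3/4.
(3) The final state's coefficient on |001> equals exp(I*pi/6)/2.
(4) The probability of measuring |101> is 0.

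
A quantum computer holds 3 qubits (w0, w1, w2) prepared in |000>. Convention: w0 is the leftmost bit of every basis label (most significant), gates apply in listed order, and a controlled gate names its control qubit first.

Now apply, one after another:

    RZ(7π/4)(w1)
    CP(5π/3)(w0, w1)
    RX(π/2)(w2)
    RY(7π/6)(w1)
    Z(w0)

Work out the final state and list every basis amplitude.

After the circuit, the state carries amplitude (-1 + sqrt(3))*exp(I*pi/8)/4 on |000>, (1 - sqrt(3))*exp(5*I*pi/8)/4 on |001>, (-sqrt(3) - 1)*exp(I*pi/8)/4 on |010>, (1 + sqrt(3))*exp(5*I*pi/8)/4 on |011>, 0 on |100>, 0 on |101>, 0 on |110>, 0 on |111>.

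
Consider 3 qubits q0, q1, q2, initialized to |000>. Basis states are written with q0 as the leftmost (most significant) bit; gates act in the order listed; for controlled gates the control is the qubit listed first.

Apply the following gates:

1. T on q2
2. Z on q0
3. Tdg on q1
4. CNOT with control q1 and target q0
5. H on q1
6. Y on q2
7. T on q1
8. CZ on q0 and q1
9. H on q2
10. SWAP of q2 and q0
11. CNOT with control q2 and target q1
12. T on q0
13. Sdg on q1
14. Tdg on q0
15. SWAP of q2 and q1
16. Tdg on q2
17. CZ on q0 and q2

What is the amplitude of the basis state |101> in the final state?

|101> carries amplitude 1/2 in the final state.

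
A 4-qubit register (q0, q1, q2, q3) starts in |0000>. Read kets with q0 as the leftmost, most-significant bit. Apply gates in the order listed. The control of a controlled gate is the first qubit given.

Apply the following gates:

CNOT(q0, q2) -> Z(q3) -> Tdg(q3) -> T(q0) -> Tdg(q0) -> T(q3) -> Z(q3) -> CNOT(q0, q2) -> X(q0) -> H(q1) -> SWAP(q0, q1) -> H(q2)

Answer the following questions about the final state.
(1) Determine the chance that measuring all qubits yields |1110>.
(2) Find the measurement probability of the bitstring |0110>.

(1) The probability of measuring |1110> is 1/4. Key observation: gates 1-8 undo each other exactly, leaving only the rest of the circuit to track.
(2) The probability of measuring |0110> is 1/4.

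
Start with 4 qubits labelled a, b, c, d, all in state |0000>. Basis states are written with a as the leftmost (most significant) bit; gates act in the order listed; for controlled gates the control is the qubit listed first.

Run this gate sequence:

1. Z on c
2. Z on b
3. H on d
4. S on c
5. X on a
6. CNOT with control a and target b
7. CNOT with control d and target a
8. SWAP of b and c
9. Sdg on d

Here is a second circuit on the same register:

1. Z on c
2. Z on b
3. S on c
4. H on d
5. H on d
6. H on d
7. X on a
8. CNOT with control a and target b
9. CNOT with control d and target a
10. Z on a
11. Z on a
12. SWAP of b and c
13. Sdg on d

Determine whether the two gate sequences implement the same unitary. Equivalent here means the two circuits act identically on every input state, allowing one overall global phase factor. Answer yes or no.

Yes: on every input state the two circuits agree up to one overall phase factor.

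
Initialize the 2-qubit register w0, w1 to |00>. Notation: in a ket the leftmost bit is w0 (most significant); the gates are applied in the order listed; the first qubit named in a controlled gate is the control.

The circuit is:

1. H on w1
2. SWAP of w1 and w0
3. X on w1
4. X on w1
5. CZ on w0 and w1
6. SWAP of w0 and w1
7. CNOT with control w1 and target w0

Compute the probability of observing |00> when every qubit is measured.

Outcome |00> occurs with probability 1/2.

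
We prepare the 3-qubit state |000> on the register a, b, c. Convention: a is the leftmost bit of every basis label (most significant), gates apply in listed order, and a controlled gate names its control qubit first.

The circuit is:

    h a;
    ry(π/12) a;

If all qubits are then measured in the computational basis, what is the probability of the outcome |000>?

Outcome |000> occurs with probability -sqrt(6)/8 + sqrt(2)/8 + 1/2.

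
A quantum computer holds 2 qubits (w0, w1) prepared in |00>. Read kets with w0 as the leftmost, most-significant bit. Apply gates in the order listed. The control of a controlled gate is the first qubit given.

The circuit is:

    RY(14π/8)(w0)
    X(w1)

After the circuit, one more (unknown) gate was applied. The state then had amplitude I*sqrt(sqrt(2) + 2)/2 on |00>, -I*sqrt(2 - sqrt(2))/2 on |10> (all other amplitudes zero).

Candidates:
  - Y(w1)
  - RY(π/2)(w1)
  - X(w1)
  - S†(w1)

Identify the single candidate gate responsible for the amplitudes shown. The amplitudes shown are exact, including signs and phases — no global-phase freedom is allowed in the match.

The unique candidate consistent with the amplitudes is Y(w1).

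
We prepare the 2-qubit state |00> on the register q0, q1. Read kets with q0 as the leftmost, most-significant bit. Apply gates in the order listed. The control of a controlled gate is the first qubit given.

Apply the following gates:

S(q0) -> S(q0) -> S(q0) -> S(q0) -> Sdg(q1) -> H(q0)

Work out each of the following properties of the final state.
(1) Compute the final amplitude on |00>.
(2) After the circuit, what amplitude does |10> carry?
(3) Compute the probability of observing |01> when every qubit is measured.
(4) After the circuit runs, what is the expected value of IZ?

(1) |00> carries amplitude sqrt(2)/2 in the final state. Key observation: the block from step 1 through step 4 cancels to the identity and can be dropped.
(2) The amplitude on |10> is sqrt(2)/2.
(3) The probability of measuring |01> is 0.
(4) In the final state, IZ has expectation 1.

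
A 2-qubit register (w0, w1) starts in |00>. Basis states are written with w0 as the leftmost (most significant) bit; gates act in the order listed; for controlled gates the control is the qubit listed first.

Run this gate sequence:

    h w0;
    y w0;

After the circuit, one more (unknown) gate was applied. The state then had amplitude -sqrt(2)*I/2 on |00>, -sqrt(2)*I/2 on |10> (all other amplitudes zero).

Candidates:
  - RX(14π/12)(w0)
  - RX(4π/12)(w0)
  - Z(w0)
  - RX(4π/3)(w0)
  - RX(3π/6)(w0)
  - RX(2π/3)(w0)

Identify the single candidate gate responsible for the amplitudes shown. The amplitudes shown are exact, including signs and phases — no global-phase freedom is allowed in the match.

The unique candidate consistent with the amplitudes is Z(w0).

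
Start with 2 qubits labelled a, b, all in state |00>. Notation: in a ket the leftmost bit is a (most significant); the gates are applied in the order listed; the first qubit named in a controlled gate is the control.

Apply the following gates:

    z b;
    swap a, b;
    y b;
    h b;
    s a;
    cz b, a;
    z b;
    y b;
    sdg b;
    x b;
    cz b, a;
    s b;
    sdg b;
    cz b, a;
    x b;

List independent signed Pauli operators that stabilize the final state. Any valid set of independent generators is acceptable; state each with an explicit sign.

The final state is stabilized by the group generated by +IY, +ZI; other independent generating sets are equally valid.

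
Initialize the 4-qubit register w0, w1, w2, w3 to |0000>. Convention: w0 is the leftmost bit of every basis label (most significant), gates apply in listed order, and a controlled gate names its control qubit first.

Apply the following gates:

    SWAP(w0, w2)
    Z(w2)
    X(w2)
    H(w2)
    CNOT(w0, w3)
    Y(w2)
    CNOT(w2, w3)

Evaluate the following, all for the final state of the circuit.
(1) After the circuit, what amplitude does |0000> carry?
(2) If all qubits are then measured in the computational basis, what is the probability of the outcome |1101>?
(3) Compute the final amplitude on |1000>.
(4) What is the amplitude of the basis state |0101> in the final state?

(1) The final state's coefficient on |0000> equals sqrt(2)*I/2.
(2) Outcome |1101> occurs with probability 0.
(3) The amplitude on |1000> is 0.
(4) The final state's coefficient on |0101> equals 0.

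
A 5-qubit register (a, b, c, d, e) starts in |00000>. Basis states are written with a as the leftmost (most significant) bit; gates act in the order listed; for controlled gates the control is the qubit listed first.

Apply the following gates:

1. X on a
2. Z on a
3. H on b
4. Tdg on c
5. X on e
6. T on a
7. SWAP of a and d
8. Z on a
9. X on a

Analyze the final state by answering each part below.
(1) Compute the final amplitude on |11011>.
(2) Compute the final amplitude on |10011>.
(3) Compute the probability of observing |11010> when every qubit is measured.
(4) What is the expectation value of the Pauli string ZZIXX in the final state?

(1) |11011> carries amplitude -sqrt(2)*exp(I*pi/4)/2 in the final state.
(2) The amplitude on |10011> is -sqrt(2)*exp(I*pi/4)/2.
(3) The probability of measuring |11010> is 0.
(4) The observable ZZIXX averages to 0.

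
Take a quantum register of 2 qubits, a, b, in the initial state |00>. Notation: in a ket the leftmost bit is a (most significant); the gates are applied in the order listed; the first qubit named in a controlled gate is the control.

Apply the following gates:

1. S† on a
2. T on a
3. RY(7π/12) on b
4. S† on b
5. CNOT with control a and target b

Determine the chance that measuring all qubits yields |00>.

The probability of measuring |00> is -sqrt(6)/8 + sqrt(2)/8 + 1/2.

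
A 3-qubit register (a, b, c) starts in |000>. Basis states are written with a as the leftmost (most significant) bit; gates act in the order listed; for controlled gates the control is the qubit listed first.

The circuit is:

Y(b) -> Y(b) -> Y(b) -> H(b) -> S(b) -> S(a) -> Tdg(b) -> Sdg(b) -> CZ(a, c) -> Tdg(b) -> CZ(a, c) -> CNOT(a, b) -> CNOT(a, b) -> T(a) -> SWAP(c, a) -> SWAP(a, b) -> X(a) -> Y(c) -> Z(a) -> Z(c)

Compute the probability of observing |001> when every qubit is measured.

Outcome |001> occurs with probability 1/2.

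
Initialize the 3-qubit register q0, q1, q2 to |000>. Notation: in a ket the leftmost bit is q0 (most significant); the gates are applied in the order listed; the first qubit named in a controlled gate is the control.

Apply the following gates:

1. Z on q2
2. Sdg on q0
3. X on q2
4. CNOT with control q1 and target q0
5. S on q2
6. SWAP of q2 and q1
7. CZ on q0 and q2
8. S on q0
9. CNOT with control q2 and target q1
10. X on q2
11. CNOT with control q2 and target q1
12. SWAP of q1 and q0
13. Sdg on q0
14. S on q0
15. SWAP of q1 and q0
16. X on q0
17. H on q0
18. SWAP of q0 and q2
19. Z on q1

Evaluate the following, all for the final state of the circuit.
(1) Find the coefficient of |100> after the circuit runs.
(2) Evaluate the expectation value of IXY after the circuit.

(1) |100> carries amplitude sqrt(2)*I/2 in the final state. Key observation: the block from step 12 through step 15 cancels to the identity and can be dropped.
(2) The observable IXY averages to 0.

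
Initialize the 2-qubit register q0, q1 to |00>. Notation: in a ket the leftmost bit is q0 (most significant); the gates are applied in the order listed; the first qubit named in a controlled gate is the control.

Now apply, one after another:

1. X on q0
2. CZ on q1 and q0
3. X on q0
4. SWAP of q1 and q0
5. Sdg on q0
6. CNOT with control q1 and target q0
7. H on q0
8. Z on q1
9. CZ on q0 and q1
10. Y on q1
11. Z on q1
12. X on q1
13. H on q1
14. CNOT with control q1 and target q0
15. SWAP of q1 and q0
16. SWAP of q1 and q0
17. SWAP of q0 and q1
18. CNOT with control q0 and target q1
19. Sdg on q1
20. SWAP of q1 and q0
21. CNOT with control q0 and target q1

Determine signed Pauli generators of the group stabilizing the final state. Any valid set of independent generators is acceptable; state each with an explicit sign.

The final state is stabilized by the group generated by -YI, +IX; other independent generating sets are equally valid.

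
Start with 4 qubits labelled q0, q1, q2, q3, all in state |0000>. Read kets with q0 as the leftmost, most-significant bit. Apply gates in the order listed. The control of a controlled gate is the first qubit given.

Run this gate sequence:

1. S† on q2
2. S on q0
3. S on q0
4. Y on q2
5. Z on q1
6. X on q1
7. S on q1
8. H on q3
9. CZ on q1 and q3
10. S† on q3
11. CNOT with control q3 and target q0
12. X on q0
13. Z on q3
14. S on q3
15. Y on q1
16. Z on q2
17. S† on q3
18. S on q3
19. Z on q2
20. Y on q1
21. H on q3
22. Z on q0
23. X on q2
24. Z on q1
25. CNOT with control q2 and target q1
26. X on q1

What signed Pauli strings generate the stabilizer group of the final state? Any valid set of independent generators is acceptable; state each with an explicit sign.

One valid set of independent stabilizer generators is -XIIZ, -ZIIX, +IZII, +IIZI (any independent generating set of the same group is equally correct). Key observation: the block from step 15 through step 20 cancels to the identity and can be dropped.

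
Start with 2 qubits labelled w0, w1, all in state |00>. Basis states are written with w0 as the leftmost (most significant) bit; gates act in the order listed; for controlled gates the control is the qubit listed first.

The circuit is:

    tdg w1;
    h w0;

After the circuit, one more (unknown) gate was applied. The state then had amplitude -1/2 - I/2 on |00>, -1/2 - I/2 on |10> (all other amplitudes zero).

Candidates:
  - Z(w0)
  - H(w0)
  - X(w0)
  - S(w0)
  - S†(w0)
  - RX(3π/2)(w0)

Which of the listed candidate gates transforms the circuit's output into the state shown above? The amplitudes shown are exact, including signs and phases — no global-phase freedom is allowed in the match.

It was RX(3π/2)(w0) that produced the state shown.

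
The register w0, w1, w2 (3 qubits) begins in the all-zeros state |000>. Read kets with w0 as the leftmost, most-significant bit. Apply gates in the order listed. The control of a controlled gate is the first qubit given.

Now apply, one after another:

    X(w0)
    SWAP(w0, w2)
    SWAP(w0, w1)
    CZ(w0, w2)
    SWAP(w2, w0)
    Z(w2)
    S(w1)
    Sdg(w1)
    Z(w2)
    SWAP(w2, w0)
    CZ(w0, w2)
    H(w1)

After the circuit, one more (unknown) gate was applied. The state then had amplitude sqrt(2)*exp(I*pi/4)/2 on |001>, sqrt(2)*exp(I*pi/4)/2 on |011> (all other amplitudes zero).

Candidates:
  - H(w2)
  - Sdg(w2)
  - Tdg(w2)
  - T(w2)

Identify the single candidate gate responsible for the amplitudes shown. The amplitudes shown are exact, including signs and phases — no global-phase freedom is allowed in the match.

It was T(w2) that produced the state shown. Key observation: gates 4-11 undo each other exactly, leaving only the rest of the circuit to track.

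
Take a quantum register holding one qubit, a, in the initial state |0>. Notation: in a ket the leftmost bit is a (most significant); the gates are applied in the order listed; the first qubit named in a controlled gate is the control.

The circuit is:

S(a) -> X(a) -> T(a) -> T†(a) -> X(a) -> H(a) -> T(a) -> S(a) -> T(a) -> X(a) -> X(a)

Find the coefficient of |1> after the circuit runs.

The final state's coefficient on |1> equals -sqrt(2)/2. Key observation: gates 2-5 undo each other exactly, leaving only the rest of the circuit to track.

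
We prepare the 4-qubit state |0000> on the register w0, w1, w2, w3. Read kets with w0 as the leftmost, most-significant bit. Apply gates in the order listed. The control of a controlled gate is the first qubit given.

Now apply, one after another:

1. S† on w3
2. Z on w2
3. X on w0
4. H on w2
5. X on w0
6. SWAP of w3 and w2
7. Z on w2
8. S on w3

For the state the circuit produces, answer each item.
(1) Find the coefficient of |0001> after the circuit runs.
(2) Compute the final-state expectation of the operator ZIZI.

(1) The final state's coefficient on |0001> equals sqrt(2)*I/2.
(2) The observable ZIZI averages to 1.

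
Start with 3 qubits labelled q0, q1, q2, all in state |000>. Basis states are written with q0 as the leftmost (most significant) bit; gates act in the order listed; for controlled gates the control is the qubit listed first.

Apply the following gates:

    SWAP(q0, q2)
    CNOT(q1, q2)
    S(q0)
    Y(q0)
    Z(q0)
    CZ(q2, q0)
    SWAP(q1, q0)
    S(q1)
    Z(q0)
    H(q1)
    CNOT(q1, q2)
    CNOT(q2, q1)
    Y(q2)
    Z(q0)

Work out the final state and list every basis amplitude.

The final amplitudes are sqrt(2)*I/2 on |000>, sqrt(2)*I/2 on |001>, and 0 on every other basis state.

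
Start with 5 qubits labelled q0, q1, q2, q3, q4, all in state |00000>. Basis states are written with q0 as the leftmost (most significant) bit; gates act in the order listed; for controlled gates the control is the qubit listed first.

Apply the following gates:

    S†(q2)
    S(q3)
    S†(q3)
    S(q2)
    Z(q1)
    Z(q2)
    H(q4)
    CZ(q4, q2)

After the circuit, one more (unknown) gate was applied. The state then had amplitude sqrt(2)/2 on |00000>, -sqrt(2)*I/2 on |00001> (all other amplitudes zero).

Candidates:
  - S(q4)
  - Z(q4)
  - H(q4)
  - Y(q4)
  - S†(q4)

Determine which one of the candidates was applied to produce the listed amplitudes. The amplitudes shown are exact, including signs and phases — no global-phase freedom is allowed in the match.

The applied gate was S†(q4).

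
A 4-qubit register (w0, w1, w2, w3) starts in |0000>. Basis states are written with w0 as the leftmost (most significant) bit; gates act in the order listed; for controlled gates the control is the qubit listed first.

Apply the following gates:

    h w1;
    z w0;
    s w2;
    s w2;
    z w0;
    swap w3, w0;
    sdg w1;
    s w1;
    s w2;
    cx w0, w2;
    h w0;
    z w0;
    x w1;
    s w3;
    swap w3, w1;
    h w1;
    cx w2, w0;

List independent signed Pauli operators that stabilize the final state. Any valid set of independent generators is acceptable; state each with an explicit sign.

The final state is stabilized by the group generated by -XIII, +IXII, +IIIX, +IIZI; other independent generating sets are equally valid.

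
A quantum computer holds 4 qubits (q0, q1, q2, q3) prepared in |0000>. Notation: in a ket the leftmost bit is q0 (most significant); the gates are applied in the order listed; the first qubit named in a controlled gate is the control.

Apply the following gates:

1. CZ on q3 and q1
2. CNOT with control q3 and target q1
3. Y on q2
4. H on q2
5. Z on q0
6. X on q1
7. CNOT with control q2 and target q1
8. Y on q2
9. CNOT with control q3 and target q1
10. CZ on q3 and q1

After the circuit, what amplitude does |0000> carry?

The final state's coefficient on |0000> equals -sqrt(2)/2.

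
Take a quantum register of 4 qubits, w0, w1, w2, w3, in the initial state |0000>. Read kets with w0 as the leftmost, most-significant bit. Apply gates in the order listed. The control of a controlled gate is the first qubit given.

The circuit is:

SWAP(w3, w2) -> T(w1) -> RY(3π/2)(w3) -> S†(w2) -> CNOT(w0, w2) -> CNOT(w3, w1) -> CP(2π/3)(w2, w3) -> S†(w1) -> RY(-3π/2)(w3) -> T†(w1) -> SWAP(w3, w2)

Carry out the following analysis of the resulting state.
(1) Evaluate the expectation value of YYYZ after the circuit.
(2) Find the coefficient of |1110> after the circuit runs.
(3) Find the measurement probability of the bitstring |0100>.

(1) The observable YYYZ averages to 0.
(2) |1110> carries amplitude 0 in the final state.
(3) Outcome |0100> occurs with probability 1/4.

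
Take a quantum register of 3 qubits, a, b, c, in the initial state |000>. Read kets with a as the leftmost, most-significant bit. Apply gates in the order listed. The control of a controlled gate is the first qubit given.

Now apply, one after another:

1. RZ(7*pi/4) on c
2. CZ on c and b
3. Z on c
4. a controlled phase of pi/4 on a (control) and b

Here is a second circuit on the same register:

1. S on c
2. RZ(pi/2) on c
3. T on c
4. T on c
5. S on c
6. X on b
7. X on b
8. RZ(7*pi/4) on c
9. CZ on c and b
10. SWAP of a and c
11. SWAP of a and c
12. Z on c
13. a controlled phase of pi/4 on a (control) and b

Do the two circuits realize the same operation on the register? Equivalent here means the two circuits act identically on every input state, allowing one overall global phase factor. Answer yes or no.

Yes — the two circuits implement the same unitary up to a global phase.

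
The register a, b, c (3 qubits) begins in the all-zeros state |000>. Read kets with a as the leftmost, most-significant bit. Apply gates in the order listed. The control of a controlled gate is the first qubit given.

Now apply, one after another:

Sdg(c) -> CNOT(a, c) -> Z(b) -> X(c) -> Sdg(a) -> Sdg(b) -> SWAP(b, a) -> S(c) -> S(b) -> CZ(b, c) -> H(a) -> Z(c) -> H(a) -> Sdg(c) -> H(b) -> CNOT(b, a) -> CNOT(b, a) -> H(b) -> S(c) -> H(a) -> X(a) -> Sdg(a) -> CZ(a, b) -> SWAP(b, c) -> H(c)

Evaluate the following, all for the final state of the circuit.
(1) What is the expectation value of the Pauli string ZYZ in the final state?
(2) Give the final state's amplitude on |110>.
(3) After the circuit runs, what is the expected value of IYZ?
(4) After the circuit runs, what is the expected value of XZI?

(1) In the final state, ZYZ has expectation 0. Key observation: the block from step 13 through step 20 cancels to the identity and can be dropped.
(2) |110> carries amplitude -1/2 in the final state.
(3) The expectation value of IYZ is 0.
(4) The expectation value of XZI is 0.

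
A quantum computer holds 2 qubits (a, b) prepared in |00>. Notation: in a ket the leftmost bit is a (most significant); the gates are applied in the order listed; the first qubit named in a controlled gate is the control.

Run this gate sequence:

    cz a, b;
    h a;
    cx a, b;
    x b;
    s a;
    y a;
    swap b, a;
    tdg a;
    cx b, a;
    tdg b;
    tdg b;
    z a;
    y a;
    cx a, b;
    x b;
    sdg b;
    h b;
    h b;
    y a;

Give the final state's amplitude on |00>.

The amplitude on |00> is sqrt(2)/2. Key observation: gates 17-18 undo each other exactly, leaving only the rest of the circuit to track.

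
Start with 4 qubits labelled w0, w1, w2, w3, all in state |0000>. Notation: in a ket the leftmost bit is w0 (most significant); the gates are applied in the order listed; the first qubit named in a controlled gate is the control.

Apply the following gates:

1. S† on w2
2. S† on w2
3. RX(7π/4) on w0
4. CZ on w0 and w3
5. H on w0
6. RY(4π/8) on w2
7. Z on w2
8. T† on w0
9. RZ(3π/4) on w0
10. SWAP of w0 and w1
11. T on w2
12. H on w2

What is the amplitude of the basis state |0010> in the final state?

|0010> carries amplitude sqrt(2)*(-sqrt(2 - sqrt(2)) - sqrt(2 - sqrt(2))*exp(I*pi/4) + sqrt(sqrt(2) + 2)*exp(3*I*pi/4) + I*sqrt(sqrt(2) + 2))*exp(I*pi/8)/8 in the final state.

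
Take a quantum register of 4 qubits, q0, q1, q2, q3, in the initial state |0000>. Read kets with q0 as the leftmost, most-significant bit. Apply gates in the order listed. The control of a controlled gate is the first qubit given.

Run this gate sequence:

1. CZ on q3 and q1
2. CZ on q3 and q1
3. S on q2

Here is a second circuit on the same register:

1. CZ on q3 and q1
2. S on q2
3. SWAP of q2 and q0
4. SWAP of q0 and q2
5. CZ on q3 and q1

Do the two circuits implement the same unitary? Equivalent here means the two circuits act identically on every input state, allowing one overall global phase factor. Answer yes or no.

Yes: on every input state the two circuits agree up to one overall phase factor.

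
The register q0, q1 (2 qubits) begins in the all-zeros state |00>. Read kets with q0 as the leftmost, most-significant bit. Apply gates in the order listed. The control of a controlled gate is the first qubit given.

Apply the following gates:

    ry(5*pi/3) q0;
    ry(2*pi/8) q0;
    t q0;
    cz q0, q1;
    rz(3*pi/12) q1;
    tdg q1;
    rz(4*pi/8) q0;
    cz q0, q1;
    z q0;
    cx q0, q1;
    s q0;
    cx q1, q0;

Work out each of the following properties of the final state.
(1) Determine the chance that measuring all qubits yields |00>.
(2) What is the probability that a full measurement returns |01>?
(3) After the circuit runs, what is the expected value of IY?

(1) A full measurement returns |00> with probability sqrt(2)/8 + sqrt(6)/8 + 1/2.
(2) Outcome |01> occurs with probability -sqrt(6)/8 - sqrt(2)/8 + 1/2.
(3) The observable IY averages to 1/4 - sqrt(3)/4.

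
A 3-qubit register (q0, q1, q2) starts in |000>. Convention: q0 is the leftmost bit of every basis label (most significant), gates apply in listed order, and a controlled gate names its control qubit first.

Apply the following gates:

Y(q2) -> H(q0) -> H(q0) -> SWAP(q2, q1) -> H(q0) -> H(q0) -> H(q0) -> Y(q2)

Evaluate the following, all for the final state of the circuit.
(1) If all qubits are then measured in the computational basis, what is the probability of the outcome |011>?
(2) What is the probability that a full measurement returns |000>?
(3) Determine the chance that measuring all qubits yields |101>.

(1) Outcome |011> occurs with probability 1/2.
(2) A full measurement returns |000> with probability 0.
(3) A full measurement returns |101> with probability 0.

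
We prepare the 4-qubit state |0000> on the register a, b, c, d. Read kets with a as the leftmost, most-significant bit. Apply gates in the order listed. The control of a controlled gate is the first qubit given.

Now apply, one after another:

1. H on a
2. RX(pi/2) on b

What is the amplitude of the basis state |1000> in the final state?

|1000> carries amplitude 1/2 in the final state.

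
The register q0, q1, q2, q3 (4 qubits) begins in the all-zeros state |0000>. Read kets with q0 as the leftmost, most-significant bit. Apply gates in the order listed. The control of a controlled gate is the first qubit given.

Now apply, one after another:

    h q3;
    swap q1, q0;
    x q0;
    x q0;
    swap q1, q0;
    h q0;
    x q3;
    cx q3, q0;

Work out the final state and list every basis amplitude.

The final amplitudes are 1/2 on |0000>, 1/2 on |0001>, 1/2 on |1000>, 1/2 on |1001>, and 0 on every other basis state. Key observation: gates 2-5 undo each other exactly, leaving only the rest of the circuit to track.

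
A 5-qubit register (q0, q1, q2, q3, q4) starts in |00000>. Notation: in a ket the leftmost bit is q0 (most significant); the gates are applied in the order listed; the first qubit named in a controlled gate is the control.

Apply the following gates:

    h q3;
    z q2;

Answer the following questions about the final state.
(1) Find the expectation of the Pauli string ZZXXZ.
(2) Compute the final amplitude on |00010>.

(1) The observable ZZXXZ averages to 0.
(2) The amplitude on |00010> is sqrt(2)/2.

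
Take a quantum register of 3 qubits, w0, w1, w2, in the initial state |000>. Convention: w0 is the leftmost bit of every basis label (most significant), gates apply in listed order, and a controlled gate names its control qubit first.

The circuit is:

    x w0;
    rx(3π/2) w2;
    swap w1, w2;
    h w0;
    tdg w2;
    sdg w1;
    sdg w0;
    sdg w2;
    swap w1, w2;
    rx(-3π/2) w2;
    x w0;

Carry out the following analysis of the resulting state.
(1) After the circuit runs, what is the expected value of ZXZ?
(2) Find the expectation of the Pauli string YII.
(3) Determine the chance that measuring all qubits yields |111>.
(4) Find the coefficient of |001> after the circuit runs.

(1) The observable ZXZ averages to 0.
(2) In the final state, YII has expectation -1.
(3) The probability of measuring |111> is 0.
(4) The amplitude on |001> is sqrt(2)*(1 + I)/4.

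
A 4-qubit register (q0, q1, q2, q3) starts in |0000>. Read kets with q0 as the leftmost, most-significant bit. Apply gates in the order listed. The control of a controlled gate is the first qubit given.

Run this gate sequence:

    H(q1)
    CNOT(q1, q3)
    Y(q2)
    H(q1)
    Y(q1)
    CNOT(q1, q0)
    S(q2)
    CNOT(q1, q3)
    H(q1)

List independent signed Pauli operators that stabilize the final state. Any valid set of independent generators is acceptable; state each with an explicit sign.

The stabilizer group can be generated by -XZIZ, +ZXII, -ZIIX, -IIZI, among other valid generating sets.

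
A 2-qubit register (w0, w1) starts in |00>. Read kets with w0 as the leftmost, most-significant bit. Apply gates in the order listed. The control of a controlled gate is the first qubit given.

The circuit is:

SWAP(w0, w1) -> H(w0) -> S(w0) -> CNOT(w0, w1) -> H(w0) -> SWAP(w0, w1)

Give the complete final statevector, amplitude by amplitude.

The resulting statevector has amplitude 1/2 on |00>, 1/2 on |01>, I/2 on |10>, -I/2 on |11>.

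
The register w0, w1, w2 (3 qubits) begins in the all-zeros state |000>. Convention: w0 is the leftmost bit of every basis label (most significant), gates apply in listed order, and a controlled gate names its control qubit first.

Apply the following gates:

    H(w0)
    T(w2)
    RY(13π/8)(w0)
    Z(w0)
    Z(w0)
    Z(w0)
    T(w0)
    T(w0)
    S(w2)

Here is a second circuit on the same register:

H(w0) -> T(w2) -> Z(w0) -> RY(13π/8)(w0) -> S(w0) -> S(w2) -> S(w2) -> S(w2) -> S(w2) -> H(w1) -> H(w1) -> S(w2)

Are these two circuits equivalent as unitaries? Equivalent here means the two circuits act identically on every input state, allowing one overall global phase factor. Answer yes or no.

No, they are not equivalent — no single phase factor reconciles the two unitaries.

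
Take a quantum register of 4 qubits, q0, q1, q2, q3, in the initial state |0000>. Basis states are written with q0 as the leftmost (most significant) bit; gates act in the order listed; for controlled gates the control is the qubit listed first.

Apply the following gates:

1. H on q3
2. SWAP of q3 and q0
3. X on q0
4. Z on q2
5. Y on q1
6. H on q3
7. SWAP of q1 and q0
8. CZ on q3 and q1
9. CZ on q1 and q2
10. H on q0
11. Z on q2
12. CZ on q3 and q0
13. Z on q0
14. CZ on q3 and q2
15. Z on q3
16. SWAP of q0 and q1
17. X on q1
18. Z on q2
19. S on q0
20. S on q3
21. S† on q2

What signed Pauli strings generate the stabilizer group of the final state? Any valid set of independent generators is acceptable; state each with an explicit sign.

The final state is stabilized by the group generated by +YIIZ, +IXIZ, +ZZIY, +IIZI; other independent generating sets are equally valid.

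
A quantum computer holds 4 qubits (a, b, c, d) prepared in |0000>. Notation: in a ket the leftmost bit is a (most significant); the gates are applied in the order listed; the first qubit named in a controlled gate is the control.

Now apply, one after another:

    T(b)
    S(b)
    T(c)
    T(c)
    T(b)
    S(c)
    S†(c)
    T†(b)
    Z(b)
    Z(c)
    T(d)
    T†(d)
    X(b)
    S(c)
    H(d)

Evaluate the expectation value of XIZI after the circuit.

In the final state, XIZI has expectation 0. Key observation: the block from step 5 through step 8 cancels to the identity and can be dropped.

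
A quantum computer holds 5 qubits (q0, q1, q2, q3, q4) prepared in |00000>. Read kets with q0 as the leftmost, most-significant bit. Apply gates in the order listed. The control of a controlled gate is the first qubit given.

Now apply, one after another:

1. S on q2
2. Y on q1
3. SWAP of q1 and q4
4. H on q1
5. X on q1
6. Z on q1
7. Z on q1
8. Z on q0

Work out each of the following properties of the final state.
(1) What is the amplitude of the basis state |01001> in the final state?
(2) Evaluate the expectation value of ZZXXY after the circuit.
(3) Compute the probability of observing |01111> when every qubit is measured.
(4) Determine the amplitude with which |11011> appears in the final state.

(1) |01001> carries amplitude sqrt(2)*I/2 in the final state.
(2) In the final state, ZZXXY has expectation 0.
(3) The probability of measuring |01111> is 0.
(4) The amplitude on |11011> is 0.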